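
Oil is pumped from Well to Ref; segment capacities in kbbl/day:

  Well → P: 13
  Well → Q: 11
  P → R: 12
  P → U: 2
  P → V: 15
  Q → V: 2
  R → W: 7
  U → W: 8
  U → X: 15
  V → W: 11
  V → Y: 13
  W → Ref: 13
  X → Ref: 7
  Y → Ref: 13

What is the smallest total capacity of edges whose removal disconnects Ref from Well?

15

Augment Well→P→R→W→Ref: bottleneck 7, flow now 7.
Augment Well→P→U→W→Ref: bottleneck 2, flow now 9.
Augment Well→P→V→W→Ref: bottleneck 4, flow now 13.
Augment Well→Q→V→Y→Ref: bottleneck 2, flow now 15.
No augmenting path remains; maximum flow = 15.
By max-flow min-cut, the minimum cut capacity equals the max flow.
In the residual graph, reachable from Well: {Well, Q}.
Min-cut edges: Well→P (13), Q→V (2); capacity 13 + 2 = 15.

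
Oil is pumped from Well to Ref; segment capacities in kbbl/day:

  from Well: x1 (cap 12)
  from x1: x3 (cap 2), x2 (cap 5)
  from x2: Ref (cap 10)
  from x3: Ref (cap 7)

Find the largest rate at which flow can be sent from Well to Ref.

7

Augment Well→x1→x2→Ref: bottleneck 5, flow now 5.
Augment Well→x1→x3→Ref: bottleneck 2, flow now 7.
No augmenting path remains; maximum flow = 7.
In the residual graph, reachable from Well: {Well, x1}.
Min-cut edges: x1→x2 (5), x1→x3 (2); capacity 5 + 2 = 7.
This cut is saturated, so no flow can exceed 7.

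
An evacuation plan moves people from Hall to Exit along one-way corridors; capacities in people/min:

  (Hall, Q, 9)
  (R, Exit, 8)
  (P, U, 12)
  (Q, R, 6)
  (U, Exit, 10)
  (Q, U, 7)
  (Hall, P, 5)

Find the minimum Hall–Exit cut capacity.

14

Augment Hall→P→U→Exit: bottleneck 5, flow now 5.
Augment Hall→Q→R→Exit: bottleneck 6, flow now 11.
Augment Hall→Q→U→Exit: bottleneck 3, flow now 14.
No augmenting path remains; maximum flow = 14.
By max-flow min-cut, the minimum cut capacity equals the max flow.
In the residual graph, reachable from Hall: {Hall}.
Min-cut edges: Hall→P (5), Hall→Q (9); capacity 5 + 9 = 14.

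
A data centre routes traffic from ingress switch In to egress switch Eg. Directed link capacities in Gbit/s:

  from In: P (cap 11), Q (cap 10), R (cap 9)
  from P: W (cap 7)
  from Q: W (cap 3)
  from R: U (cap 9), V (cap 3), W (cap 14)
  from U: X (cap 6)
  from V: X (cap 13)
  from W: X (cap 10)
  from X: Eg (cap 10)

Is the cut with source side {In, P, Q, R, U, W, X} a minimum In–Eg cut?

No — its capacity is 13, but the minimum cut has capacity 10.

Given cut capacity: 3 + 10 = 13.
Augment In→P→W→X→Eg: bottleneck 7, flow now 7.
Augment In→Q→W→X→Eg: bottleneck 3, flow now 10.
No augmenting path remains; maximum flow = 10.
In the residual graph, reachable from In: {In, P, Q, R, U, V, W, X}.
Min-cut edges: X→Eg (10); capacity 10 = 10.
Cut capacity 13 exceeds the max flow 10, so it is not minimum.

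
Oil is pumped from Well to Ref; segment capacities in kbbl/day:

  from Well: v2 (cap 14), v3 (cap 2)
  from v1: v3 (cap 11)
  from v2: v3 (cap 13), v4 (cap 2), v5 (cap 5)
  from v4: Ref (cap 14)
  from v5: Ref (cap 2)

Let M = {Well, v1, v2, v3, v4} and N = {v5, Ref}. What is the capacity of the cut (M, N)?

Edges leaving {Well, v1, v2, v3, v4}: v2→v5 (5), v4→Ref (14).
Cut capacity = 5 + 14 = 19.

19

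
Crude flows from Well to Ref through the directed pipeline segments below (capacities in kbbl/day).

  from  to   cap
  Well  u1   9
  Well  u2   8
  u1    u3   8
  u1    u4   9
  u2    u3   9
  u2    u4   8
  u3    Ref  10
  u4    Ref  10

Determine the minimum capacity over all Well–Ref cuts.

17

Augment Well→u1→u3→Ref: bottleneck 8, flow now 8.
Augment Well→u1→u4→Ref: bottleneck 1, flow now 9.
Augment Well→u2→u3→Ref: bottleneck 2, flow now 11.
Augment Well→u2→u4→Ref: bottleneck 6, flow now 17.
No augmenting path remains; maximum flow = 17.
By max-flow min-cut, the minimum cut capacity equals the max flow.
In the residual graph, reachable from Well: {Well}.
Min-cut edges: Well→u1 (9), Well→u2 (8); capacity 9 + 8 = 17.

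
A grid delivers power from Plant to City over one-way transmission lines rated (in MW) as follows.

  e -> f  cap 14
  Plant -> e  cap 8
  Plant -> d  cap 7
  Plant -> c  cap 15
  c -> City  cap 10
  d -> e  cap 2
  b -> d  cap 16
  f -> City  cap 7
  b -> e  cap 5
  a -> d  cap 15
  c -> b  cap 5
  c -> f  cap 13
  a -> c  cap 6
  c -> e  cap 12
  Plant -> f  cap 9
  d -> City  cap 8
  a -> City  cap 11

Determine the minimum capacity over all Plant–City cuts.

Augment Plant→c→City: bottleneck 10, flow now 10.
Augment Plant→d→City: bottleneck 7, flow now 17.
Augment Plant→f→City: bottleneck 7, flow now 24.
Augment Plant→c→b→d→City: bottleneck 1, flow now 25.
No augmenting path remains; maximum flow = 25.
By max-flow min-cut, the minimum cut capacity equals the max flow.
In the residual graph, reachable from Plant: {Plant, b, c, d, e, f}.
Min-cut edges: c→City (10), d→City (8), f→City (7); capacity 10 + 8 + 7 = 25.

25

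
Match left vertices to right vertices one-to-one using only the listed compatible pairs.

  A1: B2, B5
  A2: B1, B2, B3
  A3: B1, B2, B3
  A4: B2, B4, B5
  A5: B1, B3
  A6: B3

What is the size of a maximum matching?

Unit-capacity flow: source→left, listed edges, right→sink; max matching = max flow.
Augmenting path A1→B2 (+1); matched 1.
Augmenting path A2→B1 (+1); matched 2.
Augmenting path A3→B3 (+1); matched 3.
Augmenting path A4→B4 (+1); matched 4.
Augmenting path A5→B1→A2→B2→A1→B5 (+1); matched 5.
No augmenting path remains; maximum matching = 5.
König certificate: {A1, A4, B1, B2, B3} is a vertex cover of size 5 (every listed pair touches it), so no matching can be larger.

5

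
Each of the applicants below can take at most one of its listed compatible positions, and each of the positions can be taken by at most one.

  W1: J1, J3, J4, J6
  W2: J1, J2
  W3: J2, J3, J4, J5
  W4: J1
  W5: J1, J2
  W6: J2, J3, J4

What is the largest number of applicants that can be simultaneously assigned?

Unit-capacity flow: source→left, listed edges, right→sink; max matching = max flow.
Augmenting path W1→J1 (+1); matched 1.
Augmenting path W2→J2 (+1); matched 2.
Augmenting path W3→J3 (+1); matched 3.
Augmenting path W6→J4 (+1); matched 4.
Augmenting path W4→J1→W1→J6 (+1); matched 5.
No augmenting path remains; maximum matching = 5.
König certificate: {W1, W3, W6, J1, J2} is a vertex cover of size 5 (every listed pair touches it), so no matching can be larger.

5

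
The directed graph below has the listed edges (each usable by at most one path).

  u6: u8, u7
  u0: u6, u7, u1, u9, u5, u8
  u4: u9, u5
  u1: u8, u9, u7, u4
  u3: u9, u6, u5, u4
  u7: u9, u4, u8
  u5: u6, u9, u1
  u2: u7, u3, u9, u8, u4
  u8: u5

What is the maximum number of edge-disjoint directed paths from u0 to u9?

5

Assign every edge capacity 1; by Menger, the answer equals the max flow.
Path u0→u9 (+1); total 1.
Path u0→u1→u9 (+1); total 2.
Path u0→u5→u9 (+1); total 3.
Path u0→u7→u9 (+1); total 4.
Path u0→u6→u7→u4→u9 (+1); total 5.
No residual u0→u9 path; max flow = 5.
Certifying cut of size 5: {u0→u9, u1→u9, u4→u9, u5→u9, u7→u9}.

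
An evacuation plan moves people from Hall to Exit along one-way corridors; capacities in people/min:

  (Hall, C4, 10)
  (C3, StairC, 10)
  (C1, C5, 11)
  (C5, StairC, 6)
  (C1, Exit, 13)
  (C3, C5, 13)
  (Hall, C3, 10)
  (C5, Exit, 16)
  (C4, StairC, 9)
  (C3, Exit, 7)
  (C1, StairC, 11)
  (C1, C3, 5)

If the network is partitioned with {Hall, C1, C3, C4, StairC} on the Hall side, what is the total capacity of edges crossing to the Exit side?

44

Edges leaving {Hall, C1, C3, C4, StairC}: C1→C5 (11), C1→Exit (13), C3→C5 (13), C3→Exit (7).
Cut capacity = 11 + 13 + 13 + 7 = 44.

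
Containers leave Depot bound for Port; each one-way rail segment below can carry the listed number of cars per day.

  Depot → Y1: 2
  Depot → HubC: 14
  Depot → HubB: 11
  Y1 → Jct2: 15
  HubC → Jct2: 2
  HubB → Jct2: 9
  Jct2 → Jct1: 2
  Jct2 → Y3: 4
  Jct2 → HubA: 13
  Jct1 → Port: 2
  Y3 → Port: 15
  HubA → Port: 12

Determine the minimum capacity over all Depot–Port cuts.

Augment Depot→Y1→Jct2→Jct1→Port: bottleneck 2, flow now 2.
Augment Depot→HubC→Jct2→Y3→Port: bottleneck 2, flow now 4.
Augment Depot→HubB→Jct2→Y3→Port: bottleneck 2, flow now 6.
Augment Depot→HubB→Jct2→HubA→Port: bottleneck 7, flow now 13.
No augmenting path remains; maximum flow = 13.
By max-flow min-cut, the minimum cut capacity equals the max flow.
In the residual graph, reachable from Depot: {Depot, HubC, HubB}.
Min-cut edges: Depot→Y1 (2), HubC→Jct2 (2), HubB→Jct2 (9); capacity 2 + 2 + 9 = 13.

13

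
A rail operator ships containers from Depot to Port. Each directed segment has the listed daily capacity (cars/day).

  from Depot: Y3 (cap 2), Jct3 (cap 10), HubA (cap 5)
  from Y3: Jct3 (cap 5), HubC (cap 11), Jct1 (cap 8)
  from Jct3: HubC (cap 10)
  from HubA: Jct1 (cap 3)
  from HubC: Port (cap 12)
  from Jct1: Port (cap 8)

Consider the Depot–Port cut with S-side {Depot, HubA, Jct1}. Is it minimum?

Given cut capacity: 2 + 10 + 8 = 20.
Augment Depot→Y3→HubC→Port: bottleneck 2, flow now 2.
Augment Depot→Jct3→HubC→Port: bottleneck 10, flow now 12.
Augment Depot→HubA→Jct1→Port: bottleneck 3, flow now 15.
No augmenting path remains; maximum flow = 15.
In the residual graph, reachable from Depot: {Depot, HubA}.
Min-cut edges: Depot→Y3 (2), Depot→Jct3 (10), HubA→Jct1 (3); capacity 2 + 10 + 3 = 15.
Cut capacity 20 exceeds the max flow 15, so it is not minimum.

No — its capacity is 20, but the minimum cut has capacity 15.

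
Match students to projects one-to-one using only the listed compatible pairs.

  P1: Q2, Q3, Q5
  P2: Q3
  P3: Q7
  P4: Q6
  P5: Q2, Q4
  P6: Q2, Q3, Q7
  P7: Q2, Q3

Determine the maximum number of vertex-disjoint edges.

Unit-capacity flow: source→left, listed edges, right→sink; max matching = max flow.
Augmenting path P1→Q2 (+1); matched 1.
Augmenting path P2→Q3 (+1); matched 2.
Augmenting path P3→Q7 (+1); matched 3.
Augmenting path P4→Q6 (+1); matched 4.
Augmenting path P5→Q4 (+1); matched 5.
Augmenting path P6→Q2→P1→Q5 (+1); matched 6.
No augmenting path remains; maximum matching = 6.
König certificate: {P1, P4, P5, Q2, Q3, Q7} is a vertex cover of size 6 (every listed pair touches it), so no matching can be larger.

6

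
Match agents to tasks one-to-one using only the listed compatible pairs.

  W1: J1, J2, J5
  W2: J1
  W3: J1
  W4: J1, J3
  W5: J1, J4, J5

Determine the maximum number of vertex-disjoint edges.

Unit-capacity flow: source→left, listed edges, right→sink; max matching = max flow.
Augmenting path W1→J1 (+1); matched 1.
Augmenting path W4→J3 (+1); matched 2.
Augmenting path W5→J4 (+1); matched 3.
Augmenting path W2→J1→W1→J2 (+1); matched 4.
No augmenting path remains; maximum matching = 4.
König certificate: {W1, W4, W5, J1} is a vertex cover of size 4 (every listed pair touches it), so no matching can be larger.

4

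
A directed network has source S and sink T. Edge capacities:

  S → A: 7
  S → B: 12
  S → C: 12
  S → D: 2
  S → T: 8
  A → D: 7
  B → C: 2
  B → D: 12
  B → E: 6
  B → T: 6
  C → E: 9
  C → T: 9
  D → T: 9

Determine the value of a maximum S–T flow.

Augment S→T: bottleneck 8, flow now 8.
Augment S→B→T: bottleneck 6, flow now 14.
Augment S→C→T: bottleneck 9, flow now 23.
Augment S→D→T: bottleneck 2, flow now 25.
Augment S→A→D→T: bottleneck 7, flow now 32.
No augmenting path remains; maximum flow = 32.
In the residual graph, reachable from S: {S, A, B, C, D, E}.
Min-cut edges: S→T (8), B→T (6), C→T (9), D→T (9); capacity 8 + 6 + 9 + 9 = 32.
This cut is saturated, so no flow can exceed 32.

32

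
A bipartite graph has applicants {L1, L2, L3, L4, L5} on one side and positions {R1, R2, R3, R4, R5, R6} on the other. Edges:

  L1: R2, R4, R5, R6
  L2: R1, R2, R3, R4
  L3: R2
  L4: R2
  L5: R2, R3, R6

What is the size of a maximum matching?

4

Unit-capacity flow: source→left, listed edges, right→sink; max matching = max flow.
Augmenting path L1→R2 (+1); matched 1.
Augmenting path L2→R1 (+1); matched 2.
Augmenting path L5→R3 (+1); matched 3.
Augmenting path L3→R2→L1→R4 (+1); matched 4.
No augmenting path remains; maximum matching = 4.
König certificate: {L1, L2, L5, R2} is a vertex cover of size 4 (every listed pair touches it), so no matching can be larger.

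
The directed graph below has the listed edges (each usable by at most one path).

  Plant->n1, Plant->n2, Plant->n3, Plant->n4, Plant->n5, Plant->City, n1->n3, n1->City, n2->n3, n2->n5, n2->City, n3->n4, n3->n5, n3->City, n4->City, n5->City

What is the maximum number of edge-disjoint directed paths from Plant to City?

6

Assign every edge capacity 1; by Menger, the answer equals the max flow.
Path Plant→City (+1); total 1.
Path Plant→n1→City (+1); total 2.
Path Plant→n2→City (+1); total 3.
Path Plant→n3→City (+1); total 4.
Path Plant→n4→City (+1); total 5.
Path Plant→n5→City (+1); total 6.
No residual Plant→City path; max flow = 6.
Certifying cut of size 6: {Plant→City, Plant→n1, Plant→n2, Plant→n3, Plant→n4, Plant→n5}.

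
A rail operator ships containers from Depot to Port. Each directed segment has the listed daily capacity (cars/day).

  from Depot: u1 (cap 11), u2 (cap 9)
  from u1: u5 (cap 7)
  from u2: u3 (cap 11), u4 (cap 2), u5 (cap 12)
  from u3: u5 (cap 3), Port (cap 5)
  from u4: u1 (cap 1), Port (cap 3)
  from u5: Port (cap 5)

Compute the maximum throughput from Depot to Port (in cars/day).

Augment Depot→u1→u5→Port: bottleneck 5, flow now 5.
Augment Depot→u2→u3→Port: bottleneck 5, flow now 10.
Augment Depot→u2→u4→Port: bottleneck 2, flow now 12.
No augmenting path remains; maximum flow = 12.
In the residual graph, reachable from Depot: {Depot, u1, u2, u3, u5}.
Min-cut edges: u2→u4 (2), u3→Port (5), u5→Port (5); capacity 2 + 5 + 5 = 12.
This cut is saturated, so no flow can exceed 12.

12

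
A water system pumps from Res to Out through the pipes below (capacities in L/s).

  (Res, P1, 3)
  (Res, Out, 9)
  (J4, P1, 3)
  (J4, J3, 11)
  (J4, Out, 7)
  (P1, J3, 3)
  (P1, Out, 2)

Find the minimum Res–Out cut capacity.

Augment Res→Out: bottleneck 9, flow now 9.
Augment Res→P1→Out: bottleneck 2, flow now 11.
No augmenting path remains; maximum flow = 11.
By max-flow min-cut, the minimum cut capacity equals the max flow.
In the residual graph, reachable from Res: {Res, P1, J3}.
Min-cut edges: Res→Out (9), P1→Out (2); capacity 9 + 2 = 11.

11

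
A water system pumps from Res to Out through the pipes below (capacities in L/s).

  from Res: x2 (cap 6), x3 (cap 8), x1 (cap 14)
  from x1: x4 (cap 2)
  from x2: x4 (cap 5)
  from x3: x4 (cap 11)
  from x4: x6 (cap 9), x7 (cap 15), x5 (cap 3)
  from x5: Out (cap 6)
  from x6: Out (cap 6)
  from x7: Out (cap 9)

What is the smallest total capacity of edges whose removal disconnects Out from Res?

15

Augment Res→x1→x4→x5→Out: bottleneck 2, flow now 2.
Augment Res→x2→x4→x5→Out: bottleneck 1, flow now 3.
Augment Res→x2→x4→x6→Out: bottleneck 4, flow now 7.
Augment Res→x3→x4→x6→Out: bottleneck 2, flow now 9.
Augment Res→x3→x4→x7→Out: bottleneck 6, flow now 15.
No augmenting path remains; maximum flow = 15.
By max-flow min-cut, the minimum cut capacity equals the max flow.
In the residual graph, reachable from Res: {Res, x1, x2}.
Min-cut edges: Res→x3 (8), x1→x4 (2), x2→x4 (5); capacity 8 + 2 + 5 = 15.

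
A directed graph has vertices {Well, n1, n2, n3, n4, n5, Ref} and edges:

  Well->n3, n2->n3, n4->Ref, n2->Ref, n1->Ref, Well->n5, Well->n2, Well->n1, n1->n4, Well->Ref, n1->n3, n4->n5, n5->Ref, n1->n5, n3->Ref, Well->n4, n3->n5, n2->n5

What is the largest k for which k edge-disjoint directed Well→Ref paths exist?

Assign every edge capacity 1; by Menger, the answer equals the max flow.
Path Well→Ref (+1); total 1.
Path Well→n1→Ref (+1); total 2.
Path Well→n2→Ref (+1); total 3.
Path Well→n3→Ref (+1); total 4.
Path Well→n4→Ref (+1); total 5.
Path Well→n5→Ref (+1); total 6.
No residual Well→Ref path; max flow = 6.
Certifying cut of size 6: {Well→Ref, Well→n1, Well→n2, Well→n3, Well→n4, Well→n5}.

6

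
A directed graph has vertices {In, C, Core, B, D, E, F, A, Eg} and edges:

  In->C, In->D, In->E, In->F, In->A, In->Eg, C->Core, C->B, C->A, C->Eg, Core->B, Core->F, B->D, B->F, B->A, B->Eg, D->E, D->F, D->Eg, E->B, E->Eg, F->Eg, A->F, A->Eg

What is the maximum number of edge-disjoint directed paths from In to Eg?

6

Assign every edge capacity 1; by Menger, the answer equals the max flow.
Path In→Eg (+1); total 1.
Path In→C→Eg (+1); total 2.
Path In→D→Eg (+1); total 3.
Path In→E→Eg (+1); total 4.
Path In→F→Eg (+1); total 5.
Path In→A→Eg (+1); total 6.
No residual In→Eg path; max flow = 6.
Certifying cut of size 6: {In→A, In→C, In→D, In→E, In→Eg, In→F}.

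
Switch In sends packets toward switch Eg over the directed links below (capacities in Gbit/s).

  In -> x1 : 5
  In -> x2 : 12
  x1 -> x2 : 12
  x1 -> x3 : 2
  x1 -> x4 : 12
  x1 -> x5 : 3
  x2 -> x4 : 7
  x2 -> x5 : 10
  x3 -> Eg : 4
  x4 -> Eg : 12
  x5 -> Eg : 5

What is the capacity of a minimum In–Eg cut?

17

Augment In→x1→x3→Eg: bottleneck 2, flow now 2.
Augment In→x1→x4→Eg: bottleneck 3, flow now 5.
Augment In→x2→x4→Eg: bottleneck 7, flow now 12.
Augment In→x2→x5→Eg: bottleneck 5, flow now 17.
No augmenting path remains; maximum flow = 17.
By max-flow min-cut, the minimum cut capacity equals the max flow.
In the residual graph, reachable from In: {In}.
Min-cut edges: In→x1 (5), In→x2 (12); capacity 5 + 12 = 17.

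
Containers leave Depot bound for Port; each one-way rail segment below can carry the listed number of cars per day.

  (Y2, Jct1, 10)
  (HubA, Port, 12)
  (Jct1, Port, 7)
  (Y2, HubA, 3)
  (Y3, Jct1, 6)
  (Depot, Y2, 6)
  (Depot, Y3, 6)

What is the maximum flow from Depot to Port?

Augment Depot→Y3→Jct1→Port: bottleneck 6, flow now 6.
Augment Depot→Y2→Jct1→Port: bottleneck 1, flow now 7.
Augment Depot→Y2→HubA→Port: bottleneck 3, flow now 10.
No augmenting path remains; maximum flow = 10.
In the residual graph, reachable from Depot: {Depot, Y3, Y2, Jct1}.
Min-cut edges: Y2→HubA (3), Jct1→Port (7); capacity 3 + 7 = 10.
This cut is saturated, so no flow can exceed 10.

10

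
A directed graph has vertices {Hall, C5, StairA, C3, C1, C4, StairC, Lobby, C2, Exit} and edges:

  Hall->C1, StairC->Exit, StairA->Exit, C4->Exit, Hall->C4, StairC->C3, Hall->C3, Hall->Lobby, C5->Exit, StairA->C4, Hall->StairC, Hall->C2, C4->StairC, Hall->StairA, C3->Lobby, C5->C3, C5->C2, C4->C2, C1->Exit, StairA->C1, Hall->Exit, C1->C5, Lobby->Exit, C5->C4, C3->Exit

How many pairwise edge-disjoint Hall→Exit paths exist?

Assign every edge capacity 1; by Menger, the answer equals the max flow.
Path Hall→Exit (+1); total 1.
Path Hall→StairA→Exit (+1); total 2.
Path Hall→C3→Exit (+1); total 3.
Path Hall→C1→Exit (+1); total 4.
Path Hall→C4→Exit (+1); total 5.
Path Hall→StairC→Exit (+1); total 6.
Path Hall→Lobby→Exit (+1); total 7.
No residual Hall→Exit path; max flow = 7.
Certifying cut of size 7: {Hall→C1, Hall→C3, Hall→C4, Hall→Exit, Hall→Lobby, Hall→StairA, Hall→StairC}.

7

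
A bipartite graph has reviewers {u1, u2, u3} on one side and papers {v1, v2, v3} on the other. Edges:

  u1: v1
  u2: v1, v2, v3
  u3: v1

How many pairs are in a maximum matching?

Unit-capacity flow: source→left, listed edges, right→sink; max matching = max flow.
Augmenting path u1→v1 (+1); matched 1.
Augmenting path u2→v2 (+1); matched 2.
No augmenting path remains; maximum matching = 2.
König certificate: {u2, v1} is a vertex cover of size 2 (every listed pair touches it), so no matching can be larger.

2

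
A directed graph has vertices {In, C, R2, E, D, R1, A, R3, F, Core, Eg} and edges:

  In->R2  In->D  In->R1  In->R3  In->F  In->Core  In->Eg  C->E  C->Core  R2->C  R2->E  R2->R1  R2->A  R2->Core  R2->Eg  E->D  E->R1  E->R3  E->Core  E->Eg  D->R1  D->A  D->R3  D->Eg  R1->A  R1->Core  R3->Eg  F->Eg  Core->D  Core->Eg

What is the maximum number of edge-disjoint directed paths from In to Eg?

Assign every edge capacity 1; by Menger, the answer equals the max flow.
Path In→Eg (+1); total 1.
Path In→R2→Eg (+1); total 2.
Path In→D→Eg (+1); total 3.
Path In→R3→Eg (+1); total 4.
Path In→F→Eg (+1); total 5.
Path In→Core→Eg (+1); total 6.
No residual In→Eg path; max flow = 6.
Certifying cut of size 6: {Core→Eg, D→Eg, In→Eg, In→F, In→R2, R3→Eg}.

6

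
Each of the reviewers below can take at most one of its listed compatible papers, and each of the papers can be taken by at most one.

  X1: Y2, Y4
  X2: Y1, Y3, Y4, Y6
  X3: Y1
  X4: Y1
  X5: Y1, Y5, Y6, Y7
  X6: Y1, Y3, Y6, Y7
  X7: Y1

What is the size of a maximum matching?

Unit-capacity flow: source→left, listed edges, right→sink; max matching = max flow.
Augmenting path X1→Y2 (+1); matched 1.
Augmenting path X2→Y1 (+1); matched 2.
Augmenting path X5→Y5 (+1); matched 3.
Augmenting path X6→Y3 (+1); matched 4.
Augmenting path X3→Y1→X2→Y4 (+1); matched 5.
No augmenting path remains; maximum matching = 5.
König certificate: {X1, X2, X5, X6, Y1} is a vertex cover of size 5 (every listed pair touches it), so no matching can be larger.

5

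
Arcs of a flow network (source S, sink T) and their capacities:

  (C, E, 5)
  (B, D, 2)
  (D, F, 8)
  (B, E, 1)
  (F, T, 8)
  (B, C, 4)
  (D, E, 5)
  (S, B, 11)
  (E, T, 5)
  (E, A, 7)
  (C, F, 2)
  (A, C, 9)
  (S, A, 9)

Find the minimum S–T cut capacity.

Augment S→B→E→T: bottleneck 1, flow now 1.
Augment S→A→C→E→T: bottleneck 4, flow now 5.
Augment S→A→C→F→T: bottleneck 2, flow now 7.
Augment S→B→D→F→T: bottleneck 2, flow now 9.
No augmenting path remains; maximum flow = 9.
By max-flow min-cut, the minimum cut capacity equals the max flow.
In the residual graph, reachable from S: {S, A, B, C, E}.
Min-cut edges: B→D (2), C→F (2), E→T (5); capacity 2 + 2 + 5 = 9.

9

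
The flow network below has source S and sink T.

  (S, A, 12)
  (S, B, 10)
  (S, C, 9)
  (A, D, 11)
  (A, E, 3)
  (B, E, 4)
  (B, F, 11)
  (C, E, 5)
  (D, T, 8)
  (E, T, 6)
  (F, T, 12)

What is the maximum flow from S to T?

Augment S→A→D→T: bottleneck 8, flow now 8.
Augment S→A→E→T: bottleneck 3, flow now 11.
Augment S→B→E→T: bottleneck 3, flow now 14.
Augment S→B→F→T: bottleneck 7, flow now 21.
Augment S→C→E→B→F→T: bottleneck 3, flow now 24. (uses reverse residual edge)
No augmenting path remains; maximum flow = 24.
In the residual graph, reachable from S: {S, A, C, D, E}.
Min-cut edges: S→B (10), D→T (8), E→T (6); capacity 10 + 8 + 6 = 24.
This cut is saturated, so no flow can exceed 24.

24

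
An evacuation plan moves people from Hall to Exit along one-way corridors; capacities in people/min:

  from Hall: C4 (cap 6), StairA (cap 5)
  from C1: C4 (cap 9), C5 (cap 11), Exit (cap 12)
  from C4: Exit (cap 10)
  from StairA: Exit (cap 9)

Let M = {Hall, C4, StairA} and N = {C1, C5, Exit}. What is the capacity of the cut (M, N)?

Edges leaving {Hall, C4, StairA}: C4→Exit (10), StairA→Exit (9).
Cut capacity = 10 + 9 = 19.

19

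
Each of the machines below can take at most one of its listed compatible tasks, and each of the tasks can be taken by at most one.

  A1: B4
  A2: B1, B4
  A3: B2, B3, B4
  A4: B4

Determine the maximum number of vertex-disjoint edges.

3

Unit-capacity flow: source→left, listed edges, right→sink; max matching = max flow.
Augmenting path A1→B4 (+1); matched 1.
Augmenting path A2→B1 (+1); matched 2.
Augmenting path A3→B2 (+1); matched 3.
No augmenting path remains; maximum matching = 3.
König certificate: {A2, A3, B4} is a vertex cover of size 3 (every listed pair touches it), so no matching can be larger.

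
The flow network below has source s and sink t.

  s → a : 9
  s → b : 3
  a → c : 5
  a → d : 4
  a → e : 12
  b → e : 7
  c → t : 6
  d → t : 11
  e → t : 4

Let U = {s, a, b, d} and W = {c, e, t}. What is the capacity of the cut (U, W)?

35

Edges leaving {s, a, b, d}: a→c (5), a→e (12), b→e (7), d→t (11).
Cut capacity = 5 + 12 + 7 + 11 = 35.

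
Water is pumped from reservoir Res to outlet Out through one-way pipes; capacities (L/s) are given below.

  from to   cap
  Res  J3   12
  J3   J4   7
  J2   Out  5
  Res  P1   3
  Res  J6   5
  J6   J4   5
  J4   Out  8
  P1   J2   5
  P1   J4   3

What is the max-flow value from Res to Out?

11

Augment Res→P1→J4→Out: bottleneck 3, flow now 3.
Augment Res→J3→J4→Out: bottleneck 5, flow now 8.
Augment Res→J3→J4→P1→J2→Out: bottleneck 2, flow now 10. (uses reverse residual edge)
Augment Res→J6→J4→P1→J2→Out: bottleneck 1, flow now 11. (uses reverse residual edge)
No augmenting path remains; maximum flow = 11.
In the residual graph, reachable from Res: {Res, J3, J6, J4}.
Min-cut edges: Res→P1 (3), J4→Out (8); capacity 3 + 8 = 11.
This cut is saturated, so no flow can exceed 11.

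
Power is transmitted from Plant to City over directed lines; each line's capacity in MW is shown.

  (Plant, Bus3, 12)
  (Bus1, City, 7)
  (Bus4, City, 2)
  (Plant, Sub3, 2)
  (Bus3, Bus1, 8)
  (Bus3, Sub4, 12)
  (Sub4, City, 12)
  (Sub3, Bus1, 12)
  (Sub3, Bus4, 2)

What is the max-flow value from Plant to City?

Augment Plant→Sub3→Bus1→City: bottleneck 2, flow now 2.
Augment Plant→Bus3→Bus1→City: bottleneck 5, flow now 7.
Augment Plant→Bus3→Sub4→City: bottleneck 7, flow now 14.
No augmenting path remains; maximum flow = 14.
In the residual graph, reachable from Plant: {Plant}.
Min-cut edges: Plant→Sub3 (2), Plant→Bus3 (12); capacity 2 + 12 = 14.
This cut is saturated, so no flow can exceed 14.

14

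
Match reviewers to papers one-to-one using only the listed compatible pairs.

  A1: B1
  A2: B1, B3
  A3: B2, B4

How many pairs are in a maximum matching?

Unit-capacity flow: source→left, listed edges, right→sink; max matching = max flow.
Augmenting path A1→B1 (+1); matched 1.
Augmenting path A2→B3 (+1); matched 2.
Augmenting path A3→B2 (+1); matched 3.
No augmenting path remains; maximum matching = 3.
König certificate: {A1, A2, A3} is a vertex cover of size 3 (every listed pair touches it), so no matching can be larger.

3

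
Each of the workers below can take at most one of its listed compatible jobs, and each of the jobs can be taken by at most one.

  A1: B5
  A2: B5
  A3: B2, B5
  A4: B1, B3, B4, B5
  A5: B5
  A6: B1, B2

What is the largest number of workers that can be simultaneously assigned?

Unit-capacity flow: source→left, listed edges, right→sink; max matching = max flow.
Augmenting path A1→B5 (+1); matched 1.
Augmenting path A3→B2 (+1); matched 2.
Augmenting path A4→B1 (+1); matched 3.
Augmenting path A6→B1→A4→B3 (+1); matched 4.
No augmenting path remains; maximum matching = 4.
König certificate: {A3, A4, A6, B5} is a vertex cover of size 4 (every listed pair touches it), so no matching can be larger.

4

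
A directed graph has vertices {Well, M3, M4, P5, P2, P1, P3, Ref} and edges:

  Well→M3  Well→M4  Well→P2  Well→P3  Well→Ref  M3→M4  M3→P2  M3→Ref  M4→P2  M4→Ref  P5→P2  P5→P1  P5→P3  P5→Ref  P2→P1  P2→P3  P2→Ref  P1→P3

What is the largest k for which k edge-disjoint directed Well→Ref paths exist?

Assign every edge capacity 1; by Menger, the answer equals the max flow.
Path Well→Ref (+1); total 1.
Path Well→M3→Ref (+1); total 2.
Path Well→M4→Ref (+1); total 3.
Path Well→P2→Ref (+1); total 4.
No residual Well→Ref path; max flow = 4.
Certifying cut of size 4: {Well→M3, Well→M4, Well→P2, Well→Ref}.

4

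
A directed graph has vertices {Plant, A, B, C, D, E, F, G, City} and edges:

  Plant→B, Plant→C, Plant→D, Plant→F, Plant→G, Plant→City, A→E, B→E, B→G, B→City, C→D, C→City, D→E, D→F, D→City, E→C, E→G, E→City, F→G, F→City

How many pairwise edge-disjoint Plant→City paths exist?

Assign every edge capacity 1; by Menger, the answer equals the max flow.
Path Plant→City (+1); total 1.
Path Plant→B→City (+1); total 2.
Path Plant→C→City (+1); total 3.
Path Plant→D→City (+1); total 4.
Path Plant→F→City (+1); total 5.
No residual Plant→City path; max flow = 5.
Certifying cut of size 5: {Plant→B, Plant→C, Plant→City, Plant→D, Plant→F}.

5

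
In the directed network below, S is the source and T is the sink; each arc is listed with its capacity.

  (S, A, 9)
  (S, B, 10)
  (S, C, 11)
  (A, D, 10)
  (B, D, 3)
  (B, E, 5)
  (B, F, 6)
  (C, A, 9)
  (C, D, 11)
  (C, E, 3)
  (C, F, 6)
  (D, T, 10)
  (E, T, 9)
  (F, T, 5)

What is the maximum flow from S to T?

Augment S→A→D→T: bottleneck 9, flow now 9.
Augment S→B→D→T: bottleneck 1, flow now 10.
Augment S→B→E→T: bottleneck 5, flow now 15.
Augment S→B→F→T: bottleneck 4, flow now 19.
Augment S→C→E→T: bottleneck 3, flow now 22.
Augment S→C→F→T: bottleneck 1, flow now 23.
No augmenting path remains; maximum flow = 23.
In the residual graph, reachable from S: {S, A, B, C, D, F}.
Min-cut edges: B→E (5), C→E (3), D→T (10), F→T (5); capacity 5 + 3 + 10 + 5 = 23.
This cut is saturated, so no flow can exceed 23.

23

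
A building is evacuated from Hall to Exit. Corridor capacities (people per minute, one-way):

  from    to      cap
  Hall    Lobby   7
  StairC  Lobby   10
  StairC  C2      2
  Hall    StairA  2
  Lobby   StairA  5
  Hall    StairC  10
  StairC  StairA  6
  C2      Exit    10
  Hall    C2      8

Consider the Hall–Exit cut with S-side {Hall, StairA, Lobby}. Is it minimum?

No — its capacity is 18, but the minimum cut has capacity 10.

Given cut capacity: 10 + 8 = 18.
Augment Hall→C2→Exit: bottleneck 8, flow now 8.
Augment Hall→StairC→C2→Exit: bottleneck 2, flow now 10.
No augmenting path remains; maximum flow = 10.
In the residual graph, reachable from Hall: {Hall, StairC, StairA, Lobby}.
Min-cut edges: Hall→C2 (8), StairC→C2 (2); capacity 8 + 2 = 10.
Cut capacity 18 exceeds the max flow 10, so it is not minimum.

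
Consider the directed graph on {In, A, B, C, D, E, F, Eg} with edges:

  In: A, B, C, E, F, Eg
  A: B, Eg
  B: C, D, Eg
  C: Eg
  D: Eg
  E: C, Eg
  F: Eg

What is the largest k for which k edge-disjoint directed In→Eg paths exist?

6

Assign every edge capacity 1; by Menger, the answer equals the max flow.
Path In→Eg (+1); total 1.
Path In→A→Eg (+1); total 2.
Path In→B→Eg (+1); total 3.
Path In→C→Eg (+1); total 4.
Path In→E→Eg (+1); total 5.
Path In→F→Eg (+1); total 6.
No residual In→Eg path; max flow = 6.
Certifying cut of size 6: {In→A, In→B, In→C, In→E, In→Eg, In→F}.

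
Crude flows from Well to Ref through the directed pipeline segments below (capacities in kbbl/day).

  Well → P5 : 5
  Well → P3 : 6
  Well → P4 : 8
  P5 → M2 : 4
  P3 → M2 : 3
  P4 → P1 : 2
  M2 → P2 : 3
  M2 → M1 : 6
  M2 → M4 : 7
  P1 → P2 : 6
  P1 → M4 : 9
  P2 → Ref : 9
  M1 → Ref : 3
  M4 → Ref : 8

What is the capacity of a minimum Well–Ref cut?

Augment Well→P5→M2→P2→Ref: bottleneck 3, flow now 3.
Augment Well→P5→M2→M1→Ref: bottleneck 1, flow now 4.
Augment Well→P3→M2→M1→Ref: bottleneck 2, flow now 6.
Augment Well→P3→M2→M4→Ref: bottleneck 1, flow now 7.
Augment Well→P4→P1→P2→Ref: bottleneck 2, flow now 9.
No augmenting path remains; maximum flow = 9.
By max-flow min-cut, the minimum cut capacity equals the max flow.
In the residual graph, reachable from Well: {Well, P5, P3, P4}.
Min-cut edges: P5→M2 (4), P3→M2 (3), P4→P1 (2); capacity 4 + 3 + 2 = 9.

9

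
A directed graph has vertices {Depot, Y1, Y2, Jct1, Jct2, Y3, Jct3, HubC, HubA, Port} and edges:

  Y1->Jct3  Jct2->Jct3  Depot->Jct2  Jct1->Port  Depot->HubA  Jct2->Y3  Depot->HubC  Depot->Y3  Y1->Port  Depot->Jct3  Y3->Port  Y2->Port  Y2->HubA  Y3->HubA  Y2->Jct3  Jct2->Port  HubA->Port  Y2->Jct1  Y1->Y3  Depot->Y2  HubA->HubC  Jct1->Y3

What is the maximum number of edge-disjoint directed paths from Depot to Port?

Assign every edge capacity 1; by Menger, the answer equals the max flow.
Path Depot→Y2→Port (+1); total 1.
Path Depot→Jct2→Port (+1); total 2.
Path Depot→Y3→Port (+1); total 3.
Path Depot→HubA→Port (+1); total 4.
No residual Depot→Port path; max flow = 4.
Certifying cut of size 4: {Depot→HubA, Depot→Jct2, Depot→Y2, Depot→Y3}.

4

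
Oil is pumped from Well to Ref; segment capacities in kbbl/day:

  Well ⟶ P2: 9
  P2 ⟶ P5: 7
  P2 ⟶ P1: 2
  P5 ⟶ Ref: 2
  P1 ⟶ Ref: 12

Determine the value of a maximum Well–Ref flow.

4

Augment Well→P2→P5→Ref: bottleneck 2, flow now 2.
Augment Well→P2→P1→Ref: bottleneck 2, flow now 4.
No augmenting path remains; maximum flow = 4.
In the residual graph, reachable from Well: {Well, P2, P5}.
Min-cut edges: P2→P1 (2), P5→Ref (2); capacity 2 + 2 = 4.
This cut is saturated, so no flow can exceed 4.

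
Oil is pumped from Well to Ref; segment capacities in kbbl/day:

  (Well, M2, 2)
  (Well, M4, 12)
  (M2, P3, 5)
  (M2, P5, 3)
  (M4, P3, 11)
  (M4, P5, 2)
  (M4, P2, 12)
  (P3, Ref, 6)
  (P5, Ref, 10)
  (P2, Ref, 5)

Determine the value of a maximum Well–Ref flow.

Augment Well→M2→P3→Ref: bottleneck 2, flow now 2.
Augment Well→M4→P3→Ref: bottleneck 4, flow now 6.
Augment Well→M4→P5→Ref: bottleneck 2, flow now 8.
Augment Well→M4→P2→Ref: bottleneck 5, flow now 13.
Augment Well→M4→P3→M2→P5→Ref: bottleneck 1, flow now 14. (uses reverse residual edge)
No augmenting path remains; maximum flow = 14.
In the residual graph, reachable from Well: {Well}.
Min-cut edges: Well→M2 (2), Well→M4 (12); capacity 2 + 12 = 14.
This cut is saturated, so no flow can exceed 14.

14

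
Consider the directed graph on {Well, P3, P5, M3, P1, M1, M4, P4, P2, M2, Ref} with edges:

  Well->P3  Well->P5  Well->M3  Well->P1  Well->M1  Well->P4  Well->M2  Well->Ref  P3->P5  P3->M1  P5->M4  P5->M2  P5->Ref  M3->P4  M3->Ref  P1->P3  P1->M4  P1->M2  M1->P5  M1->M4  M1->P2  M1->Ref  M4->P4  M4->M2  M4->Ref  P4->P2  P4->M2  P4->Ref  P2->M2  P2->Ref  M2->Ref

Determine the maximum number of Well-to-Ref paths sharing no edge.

8

Assign every edge capacity 1; by Menger, the answer equals the max flow.
Path Well→Ref (+1); total 1.
Path Well→P5→Ref (+1); total 2.
Path Well→M3→Ref (+1); total 3.
Path Well→M1→Ref (+1); total 4.
Path Well→P4→Ref (+1); total 5.
Path Well→M2→Ref (+1); total 6.
Path Well→P1→M4→Ref (+1); total 7.
Path Well→P3→M1→P2→Ref (+1); total 8.
No residual Well→Ref path; max flow = 8.
Certifying cut of size 8: {Well→M1, Well→M2, Well→M3, Well→P1, Well→P3, Well→P4, Well→P5, Well→Ref}.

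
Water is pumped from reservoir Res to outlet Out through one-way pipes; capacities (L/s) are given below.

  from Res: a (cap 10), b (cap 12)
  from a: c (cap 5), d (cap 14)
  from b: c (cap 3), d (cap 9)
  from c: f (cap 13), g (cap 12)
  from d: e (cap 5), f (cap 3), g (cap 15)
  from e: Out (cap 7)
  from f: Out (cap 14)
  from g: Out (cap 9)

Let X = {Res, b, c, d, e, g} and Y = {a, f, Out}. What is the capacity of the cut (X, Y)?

Edges leaving {Res, b, c, d, e, g}: Res→a (10), c→f (13), d→f (3), e→Out (7), g→Out (9).
Cut capacity = 10 + 13 + 3 + 7 + 9 = 42.

42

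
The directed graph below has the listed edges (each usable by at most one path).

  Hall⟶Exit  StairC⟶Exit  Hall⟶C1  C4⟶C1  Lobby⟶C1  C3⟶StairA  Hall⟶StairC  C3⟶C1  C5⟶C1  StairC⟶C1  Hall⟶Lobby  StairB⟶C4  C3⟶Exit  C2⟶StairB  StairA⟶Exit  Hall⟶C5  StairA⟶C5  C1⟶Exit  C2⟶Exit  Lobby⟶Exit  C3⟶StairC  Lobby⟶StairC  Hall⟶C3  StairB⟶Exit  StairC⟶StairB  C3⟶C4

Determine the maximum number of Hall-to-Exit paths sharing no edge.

5

Assign every edge capacity 1; by Menger, the answer equals the max flow.
Path Hall→Exit (+1); total 1.
Path Hall→C3→Exit (+1); total 2.
Path Hall→StairC→Exit (+1); total 3.
Path Hall→Lobby→Exit (+1); total 4.
Path Hall→C1→Exit (+1); total 5.
No residual Hall→Exit path; max flow = 5.
Certifying cut of size 5: {C1→Exit, Hall→C3, Hall→Exit, Hall→Lobby, Hall→StairC}.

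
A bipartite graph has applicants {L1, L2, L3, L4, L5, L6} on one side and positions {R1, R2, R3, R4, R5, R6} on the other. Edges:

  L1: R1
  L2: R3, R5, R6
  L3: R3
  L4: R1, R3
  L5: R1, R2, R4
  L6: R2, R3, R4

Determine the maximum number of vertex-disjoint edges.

5

Unit-capacity flow: source→left, listed edges, right→sink; max matching = max flow.
Augmenting path L1→R1 (+1); matched 1.
Augmenting path L2→R3 (+1); matched 2.
Augmenting path L5→R2 (+1); matched 3.
Augmenting path L6→R4 (+1); matched 4.
Augmenting path L3→R3→L2→R5 (+1); matched 5.
No augmenting path remains; maximum matching = 5.
König certificate: {L2, L5, L6, R1, R3} is a vertex cover of size 5 (every listed pair touches it), so no matching can be larger.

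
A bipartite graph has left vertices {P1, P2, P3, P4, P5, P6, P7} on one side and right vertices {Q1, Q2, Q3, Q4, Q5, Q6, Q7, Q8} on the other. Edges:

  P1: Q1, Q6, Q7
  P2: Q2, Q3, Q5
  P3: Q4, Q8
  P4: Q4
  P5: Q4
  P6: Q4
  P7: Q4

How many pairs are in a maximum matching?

Unit-capacity flow: source→left, listed edges, right→sink; max matching = max flow.
Augmenting path P1→Q1 (+1); matched 1.
Augmenting path P2→Q2 (+1); matched 2.
Augmenting path P3→Q4 (+1); matched 3.
Augmenting path P4→Q4→P3→Q8 (+1); matched 4.
No augmenting path remains; maximum matching = 4.
König certificate: {P1, P2, P3, Q4} is a vertex cover of size 4 (every listed pair touches it), so no matching can be larger.

4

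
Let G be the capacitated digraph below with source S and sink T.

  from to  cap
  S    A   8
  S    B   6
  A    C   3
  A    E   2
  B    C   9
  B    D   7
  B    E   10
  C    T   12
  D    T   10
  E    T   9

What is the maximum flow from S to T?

11

Augment S→A→C→T: bottleneck 3, flow now 3.
Augment S→A→E→T: bottleneck 2, flow now 5.
Augment S→B→C→T: bottleneck 6, flow now 11.
No augmenting path remains; maximum flow = 11.
In the residual graph, reachable from S: {S, A}.
Min-cut edges: S→B (6), A→C (3), A→E (2); capacity 6 + 3 + 2 = 11.
This cut is saturated, so no flow can exceed 11.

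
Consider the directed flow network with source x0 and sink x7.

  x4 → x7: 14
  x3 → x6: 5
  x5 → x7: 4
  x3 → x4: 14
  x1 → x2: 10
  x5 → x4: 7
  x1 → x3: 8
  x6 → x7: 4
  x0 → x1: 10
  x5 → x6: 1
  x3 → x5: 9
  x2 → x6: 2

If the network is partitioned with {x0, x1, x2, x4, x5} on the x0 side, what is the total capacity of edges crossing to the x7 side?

29

Edges leaving {x0, x1, x2, x4, x5}: x1→x3 (8), x2→x6 (2), x4→x7 (14), x5→x6 (1), x5→x7 (4).
Cut capacity = 8 + 2 + 14 + 1 + 4 = 29.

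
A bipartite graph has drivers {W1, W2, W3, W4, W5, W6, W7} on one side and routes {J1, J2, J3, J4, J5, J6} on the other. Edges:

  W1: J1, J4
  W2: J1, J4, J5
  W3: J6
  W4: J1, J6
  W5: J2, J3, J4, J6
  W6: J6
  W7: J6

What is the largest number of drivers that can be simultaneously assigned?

Unit-capacity flow: source→left, listed edges, right→sink; max matching = max flow.
Augmenting path W1→J1 (+1); matched 1.
Augmenting path W2→J4 (+1); matched 2.
Augmenting path W3→J6 (+1); matched 3.
Augmenting path W5→J2 (+1); matched 4.
Augmenting path W4→J1→W1→J4→W2→J5 (+1); matched 5.
No augmenting path remains; maximum matching = 5.
König certificate: {W1, W2, W4, W5, J6} is a vertex cover of size 5 (every listed pair touches it), so no matching can be larger.

5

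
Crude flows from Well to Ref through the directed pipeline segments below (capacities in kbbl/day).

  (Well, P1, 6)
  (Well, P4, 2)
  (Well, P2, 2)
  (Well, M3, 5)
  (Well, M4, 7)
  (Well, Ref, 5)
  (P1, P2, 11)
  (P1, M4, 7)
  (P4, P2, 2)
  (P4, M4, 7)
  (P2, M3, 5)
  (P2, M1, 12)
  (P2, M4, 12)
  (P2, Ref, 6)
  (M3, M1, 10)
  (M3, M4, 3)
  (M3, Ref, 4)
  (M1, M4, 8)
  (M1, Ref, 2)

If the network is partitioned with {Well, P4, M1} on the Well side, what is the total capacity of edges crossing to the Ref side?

Edges leaving {Well, P4, M1}: Well→P1 (6), Well→P2 (2), Well→M3 (5), Well→M4 (7), Well→Ref (5), P4→P2 (2), P4→M4 (7), M1→M4 (8), M1→Ref (2).
Cut capacity = 6 + 2 + 5 + 7 + 5 + 2 + 7 + 8 + 2 = 44.

44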